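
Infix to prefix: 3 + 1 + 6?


left-to-right (same/higher precedence on left): tree is (+ (+ 3 1) 6)
Prefix: + + 3 1 6


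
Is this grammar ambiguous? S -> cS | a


right-linear, alternatives start with distinct terminals 'c' vs 'a': unique leftmost derivation
Unambiguous


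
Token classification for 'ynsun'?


Pattern: letter/underscore followed by alphanumerics, not a keyword
Type: IDENTIFIER


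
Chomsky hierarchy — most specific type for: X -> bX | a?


Right-linear: every RHS is a terminal or a terminal followed by one nonterminal
Classification: Type 3 (Regular)


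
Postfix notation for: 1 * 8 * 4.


Left to right (same or higher precedence on left)
Postfix: 1 8 * 4 *


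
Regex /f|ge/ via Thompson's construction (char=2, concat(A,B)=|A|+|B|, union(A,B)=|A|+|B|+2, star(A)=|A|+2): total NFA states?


Syntax tree has 3 char leaf(s), 1 union(s), 0 star(s)
chars contribute 3×2 = 6; each union adds +2; each star adds +2
Total: 6 + 2 + 0 = 8 states


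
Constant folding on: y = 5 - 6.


5 - 6 = -1 at compile time
Optimized: y = -1


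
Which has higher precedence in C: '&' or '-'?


'-' is additive (level 9); '&' is bitwise AND (level 5)
Higher level binds tighter
'-' has higher precedence than '&'


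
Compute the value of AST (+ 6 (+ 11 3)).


Evaluate inner: (+ 11 3) = 14
Evaluate root: (+ 6 14) = 20
Result: 20


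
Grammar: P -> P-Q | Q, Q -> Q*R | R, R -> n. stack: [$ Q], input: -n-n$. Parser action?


lookahead ∉ {*} so Q won't extend; reduce P -> Q
Action: reduce (P -> Q)


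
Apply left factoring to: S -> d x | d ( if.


Common prefix: 'd'
Factored: S -> d S', S' -> x | ( if


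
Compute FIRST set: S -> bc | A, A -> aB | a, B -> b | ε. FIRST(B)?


Per alternative of B: FIRST(b) = {b}; FIRST(ε) = {ε}
FIRST(B) = {b, ε}


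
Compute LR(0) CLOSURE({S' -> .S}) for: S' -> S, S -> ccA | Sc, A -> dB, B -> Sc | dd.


Start: S' -> .S
For each item with dot before a nonterminal B, add B -> .γ for every B-production
Closure: [S' -> .S, S -> .ccA, S -> .Sc]


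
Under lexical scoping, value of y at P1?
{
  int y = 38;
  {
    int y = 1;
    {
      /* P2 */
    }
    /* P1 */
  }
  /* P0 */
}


y declared in the same block as P1
y = 1


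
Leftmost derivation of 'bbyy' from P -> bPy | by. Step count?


Derivation: P => bPy => bbyy
Steps: 2


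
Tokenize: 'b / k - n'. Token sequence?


Scan left to right, longest-match per lexeme
Tokens: ID(b), OP(/), ID(k), OP(-), ID(n)


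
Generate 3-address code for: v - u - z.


Break into single-operator statements:
t1 = v - u
t2 = t1 - z


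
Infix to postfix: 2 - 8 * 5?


* has higher precedence, evaluate 8*5 first
Postfix: 2 8 5 * -


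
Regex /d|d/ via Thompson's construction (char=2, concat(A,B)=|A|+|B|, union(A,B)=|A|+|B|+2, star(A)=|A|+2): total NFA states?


Syntax tree has 2 char leaf(s), 1 union(s), 0 star(s)
chars contribute 2×2 = 4; each union adds +2; each star adds +2
Total: 4 + 2 + 0 = 6 states


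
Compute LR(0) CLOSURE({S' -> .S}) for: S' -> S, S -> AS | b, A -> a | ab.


Start: S' -> .S
For each item with dot before a nonterminal B, add B -> .γ for every B-production
Closure: [S' -> .S, S -> .AS, S -> .b, A -> .a, A -> .ab]


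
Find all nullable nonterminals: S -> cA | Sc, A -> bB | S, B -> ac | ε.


A nonterminal is nullable iff some alternative derives ε (directly, or every symbol in it is nullable)
Nullable: {B}


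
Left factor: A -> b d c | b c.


Common prefix: 'b'
Factored: A -> b A', A' -> d c | c


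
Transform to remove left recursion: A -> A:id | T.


Left-recursive alternatives: A:id; non-recursive: T
Introduce A': A -> TA', A' -> :idA' | ε


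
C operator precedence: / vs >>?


'/' is multiplicative (level 10); '>>' is shift (level 8)
Higher level binds tighter
'/' has higher precedence than '>>'


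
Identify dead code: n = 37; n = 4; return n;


first assignment to n is overwritten before any read
Dead: 'n = 37'


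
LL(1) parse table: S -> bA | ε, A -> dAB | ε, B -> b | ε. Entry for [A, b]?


For [A, b]: ε is nullable and 'b' ∈ FOLLOW(A)
Entry: A -> ε


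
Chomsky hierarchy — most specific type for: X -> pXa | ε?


Single nonterminal LHS, but p^n a^n is not regular
Classification: Type 2 (Context-Free)


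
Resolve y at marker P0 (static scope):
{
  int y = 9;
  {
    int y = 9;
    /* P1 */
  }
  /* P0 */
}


y declared in the same block as P0
y = 9


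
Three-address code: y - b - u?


Break into single-operator statements:
t1 = y - b
t2 = t1 - u


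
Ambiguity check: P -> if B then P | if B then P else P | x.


dangling else: 'if B then if B then x else x' parses two ways
Ambiguous


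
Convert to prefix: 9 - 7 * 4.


'*' binds tighter: tree is (- 9 (* 7 4))
Prefix: - 9 * 7 4


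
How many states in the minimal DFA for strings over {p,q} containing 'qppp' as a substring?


KMP-style automaton: 4 progress states + 1 absorbing accept = 5
Minimal DFA: 5 states


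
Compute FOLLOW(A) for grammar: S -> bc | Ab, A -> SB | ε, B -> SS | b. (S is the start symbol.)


$ ∈ FOLLOW(S). For each A -> αBβ: add FIRST(β)\{ε} to FOLLOW(B); if β nullable, add FOLLOW(A).
FOLLOW(A) = {b}


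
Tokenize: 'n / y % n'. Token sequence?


Scan left to right, longest-match per lexeme
Tokens: ID(n), OP(/), ID(y), OP(%), ID(n)


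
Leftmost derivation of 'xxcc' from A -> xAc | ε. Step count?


Derivation: A => xAc => xxAcc => xxcc
Steps: 3


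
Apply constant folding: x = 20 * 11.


20 * 11 = 220 at compile time
Optimized: x = 220


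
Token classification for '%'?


Pattern: operator symbol
Type: OPERATOR


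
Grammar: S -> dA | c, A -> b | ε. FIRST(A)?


Per alternative of A: FIRST(b) = {b}; FIRST(ε) = {ε}
FIRST(A) = {b, ε}


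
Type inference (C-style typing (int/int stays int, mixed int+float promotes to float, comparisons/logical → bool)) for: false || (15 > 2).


Operand types: bool || bool
Rule: logical operators take bool operands and yield bool
Result type: bool


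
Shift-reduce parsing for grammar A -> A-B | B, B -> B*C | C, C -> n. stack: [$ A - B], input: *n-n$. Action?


'*' can extend B; shift to build B -> B*C
Action: shift


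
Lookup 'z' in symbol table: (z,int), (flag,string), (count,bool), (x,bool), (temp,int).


Lookup 'z' → type int


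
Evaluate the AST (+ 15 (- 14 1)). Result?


Evaluate inner: (- 14 1) = 13
Evaluate root: (+ 15 13) = 28
Result: 28


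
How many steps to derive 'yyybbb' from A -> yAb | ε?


Derivation: A => yAb => yyAbb => yyyAbbb => yyybbb
Steps: 4


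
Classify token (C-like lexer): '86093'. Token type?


Pattern: digits only
Type: INTEGER_LITERAL


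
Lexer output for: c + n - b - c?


Scan left to right, longest-match per lexeme
Tokens: ID(c), OP(+), ID(n), OP(-), ID(b), OP(-), ID(c)


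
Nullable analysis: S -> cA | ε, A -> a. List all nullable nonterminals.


A nonterminal is nullable iff some alternative derives ε (directly, or every symbol in it is nullable)
Nullable: {S}


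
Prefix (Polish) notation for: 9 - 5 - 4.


left-to-right (same/higher precedence on left): tree is (- (- 9 5) 4)
Prefix: - - 9 5 4


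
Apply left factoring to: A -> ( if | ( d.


Common prefix: '('
Factored: A -> ( A', A' -> if | d


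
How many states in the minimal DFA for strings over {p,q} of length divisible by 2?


Track length mod 2: states 0..1, accept at 0
Minimal DFA: 2 states


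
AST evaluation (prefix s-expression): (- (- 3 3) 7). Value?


Evaluate inner: (- 3 3) = 0
Evaluate root: (- 0 7) = -7
Result: -7


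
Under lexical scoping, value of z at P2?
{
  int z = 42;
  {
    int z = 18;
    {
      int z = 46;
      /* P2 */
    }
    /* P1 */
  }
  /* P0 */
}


z declared in the same block as P2
z = 46


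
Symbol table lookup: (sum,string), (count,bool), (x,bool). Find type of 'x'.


Lookup 'x' → type bool


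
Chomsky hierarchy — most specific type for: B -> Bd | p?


Left-linear: every RHS is a terminal or one nonterminal followed by a terminal
Classification: Type 3 (Regular)


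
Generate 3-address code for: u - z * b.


Break into single-operator statements:
t1 = z * b
t2 = u - t1


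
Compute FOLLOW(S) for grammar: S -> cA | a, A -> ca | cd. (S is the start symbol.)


$ ∈ FOLLOW(S). For each A -> αBβ: add FIRST(β)\{ε} to FOLLOW(B); if β nullable, add FOLLOW(A).
FOLLOW(S) = {$}


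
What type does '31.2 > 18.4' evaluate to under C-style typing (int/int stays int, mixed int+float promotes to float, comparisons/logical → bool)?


Operand types: float > float
Rule: comparison yields bool
Result type: bool


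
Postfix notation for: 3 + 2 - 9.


Left to right (same or higher precedence on left)
Postfix: 3 2 + 9 -


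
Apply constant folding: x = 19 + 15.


19 + 15 = 34 at compile time
Optimized: x = 34


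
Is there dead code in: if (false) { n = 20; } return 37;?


condition is constant false, so the whole block is unreachable
Dead: 'if (false) { n = 20; }'


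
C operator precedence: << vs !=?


'<<' is shift (level 8); '!=' is equality (level 6)
Higher level binds tighter
'<<' has higher precedence than '!='


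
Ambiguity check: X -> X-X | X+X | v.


'v-v+v' has two parse trees (no precedence encoded between - and +)
Ambiguous


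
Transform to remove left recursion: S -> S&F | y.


Left-recursive alternatives: S&F; non-recursive: y
Introduce S': S -> yS', S' -> &FS' | ε


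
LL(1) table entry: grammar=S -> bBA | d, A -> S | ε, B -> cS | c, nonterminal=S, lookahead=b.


For [S, b]: 'b' ∈ FIRST(bBA)
Entry: S -> bBA


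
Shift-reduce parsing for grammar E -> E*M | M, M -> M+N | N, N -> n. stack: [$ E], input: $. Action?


start symbol E on stack, input exhausted
Action: accept


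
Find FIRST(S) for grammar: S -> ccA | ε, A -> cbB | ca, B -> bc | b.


Per alternative of S: FIRST(ccA) = {c}; FIRST(ε) = {ε}
FIRST(S) = {c, ε}


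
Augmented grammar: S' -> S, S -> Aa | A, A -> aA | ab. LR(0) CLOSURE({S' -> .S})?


Start: S' -> .S
For each item with dot before a nonterminal B, add B -> .γ for every B-production
Closure: [S' -> .S, S -> .Aa, S -> .A, A -> .aA, A -> .ab]


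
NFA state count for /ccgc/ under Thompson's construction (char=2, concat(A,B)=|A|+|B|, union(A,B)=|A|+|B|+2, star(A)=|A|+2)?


Syntax tree has 4 char leaf(s), 0 union(s), 0 star(s)
chars contribute 4×2 = 8; each union adds +2; each star adds +2
Total: 8 + 0 + 0 = 8 states


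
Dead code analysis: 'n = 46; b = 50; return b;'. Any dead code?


n is assigned but never read
Dead: 'n = 46'


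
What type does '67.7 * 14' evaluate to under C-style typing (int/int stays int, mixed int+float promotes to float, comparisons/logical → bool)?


Operand types: float * int
Rule: mixed int/float promotes to float; int/int stays int
Result type: float


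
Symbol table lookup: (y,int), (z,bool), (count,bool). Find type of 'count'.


Lookup 'count' → type bool


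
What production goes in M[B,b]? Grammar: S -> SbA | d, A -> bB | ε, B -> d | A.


For [B, b]: 'b' ∈ FIRST(A)
Entry: B -> A


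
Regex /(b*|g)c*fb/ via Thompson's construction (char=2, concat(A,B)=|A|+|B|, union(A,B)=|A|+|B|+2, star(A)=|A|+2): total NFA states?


Syntax tree has 5 char leaf(s), 1 union(s), 2 star(s)
chars contribute 5×2 = 10; each union adds +2; each star adds +2
Total: 10 + 2 + 4 = 16 states


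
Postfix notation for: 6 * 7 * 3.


Left to right (same or higher precedence on left)
Postfix: 6 7 * 3 *


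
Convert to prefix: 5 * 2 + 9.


left-to-right (same/higher precedence on left): tree is (+ (* 5 2) 9)
Prefix: + * 5 2 9


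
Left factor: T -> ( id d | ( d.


Common prefix: '('
Factored: T -> ( T', T' -> id d | d


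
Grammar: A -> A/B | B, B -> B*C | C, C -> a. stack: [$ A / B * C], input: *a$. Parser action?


handle 'B*C' on top
Action: reduce (B -> B*C)


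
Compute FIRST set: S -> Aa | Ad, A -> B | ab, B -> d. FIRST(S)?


Per alternative of S: FIRST(Aa) = {a, d}; FIRST(Ad) = {a, d}
FIRST(S) = {a, d}


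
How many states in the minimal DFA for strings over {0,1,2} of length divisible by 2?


Track length mod 2: states 0..1, accept at 0
Minimal DFA: 2 states


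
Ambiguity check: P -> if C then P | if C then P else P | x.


dangling else: 'if C then if C then x else x' parses two ways
Ambiguous


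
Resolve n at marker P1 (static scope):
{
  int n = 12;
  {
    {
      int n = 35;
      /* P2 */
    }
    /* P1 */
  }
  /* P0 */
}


P1's block does not declare n; resolves to the enclosing declaration at depth 0
n = 12


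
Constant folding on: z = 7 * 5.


7 * 5 = 35 at compile time
Optimized: z = 35


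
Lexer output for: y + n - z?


Scan left to right, longest-match per lexeme
Tokens: ID(y), OP(+), ID(n), OP(-), ID(z)


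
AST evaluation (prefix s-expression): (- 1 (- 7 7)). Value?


Evaluate inner: (- 7 7) = 0
Evaluate root: (- 1 0) = 1
Result: 1


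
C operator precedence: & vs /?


'/' is multiplicative (level 10); '&' is bitwise AND (level 5)
Higher level binds tighter
'/' has higher precedence than '&'


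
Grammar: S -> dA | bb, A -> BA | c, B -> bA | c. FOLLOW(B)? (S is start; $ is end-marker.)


$ ∈ FOLLOW(S). For each A -> αBβ: add FIRST(β)\{ε} to FOLLOW(B); if β nullable, add FOLLOW(A).
FOLLOW(B) = {b, c}


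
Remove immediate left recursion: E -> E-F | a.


Left-recursive alternatives: E-F; non-recursive: a
Introduce E': E -> aE', E' -> -FE' | ε


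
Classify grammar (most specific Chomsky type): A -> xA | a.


Right-linear: every RHS is a terminal or a terminal followed by one nonterminal
Classification: Type 3 (Regular)


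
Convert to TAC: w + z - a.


Break into single-operator statements:
t1 = w + z
t2 = t1 - a


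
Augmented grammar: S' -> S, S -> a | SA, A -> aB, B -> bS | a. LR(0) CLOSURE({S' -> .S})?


Start: S' -> .S
For each item with dot before a nonterminal B, add B -> .γ for every B-production
Closure: [S' -> .S, S -> .a, S -> .SA]


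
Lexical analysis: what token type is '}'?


Pattern: delimiter/punctuation
Type: PUNCTUATION


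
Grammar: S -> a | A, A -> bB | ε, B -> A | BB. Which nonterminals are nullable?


A nonterminal is nullable iff some alternative derives ε (directly, or every symbol in it is nullable)
Nullable: {A, B, S}


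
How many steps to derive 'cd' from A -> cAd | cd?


Derivation: A => cd
Steps: 1


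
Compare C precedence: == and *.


'*' is multiplicative (level 10); '==' is equality (level 6)
Higher level binds tighter
'*' has higher precedence than '=='


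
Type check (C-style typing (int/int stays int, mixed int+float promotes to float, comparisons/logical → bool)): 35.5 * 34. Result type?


Operand types: float * int
Rule: mixed int/float promotes to float; int/int stays int
Result type: float


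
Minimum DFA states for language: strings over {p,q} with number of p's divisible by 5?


Track (count of p) mod 5: states 0..4, accept at 0
Minimal DFA: 5 states


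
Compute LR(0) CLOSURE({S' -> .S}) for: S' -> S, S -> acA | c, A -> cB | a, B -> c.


Start: S' -> .S
For each item with dot before a nonterminal B, add B -> .γ for every B-production
Closure: [S' -> .S, S -> .acA, S -> .c]


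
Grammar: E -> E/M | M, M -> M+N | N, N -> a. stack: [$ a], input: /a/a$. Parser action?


'a' on top is the handle for N -> a
Action: reduce (N -> a)


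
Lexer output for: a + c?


Scan left to right, longest-match per lexeme
Tokens: ID(a), OP(+), ID(c)


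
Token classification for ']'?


Pattern: delimiter/punctuation
Type: PUNCTUATION


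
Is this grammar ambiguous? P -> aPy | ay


balanced a^n…y^n: each string has a unique parse
Unambiguous


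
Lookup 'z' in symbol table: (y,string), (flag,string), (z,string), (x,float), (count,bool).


Lookup 'z' → type string


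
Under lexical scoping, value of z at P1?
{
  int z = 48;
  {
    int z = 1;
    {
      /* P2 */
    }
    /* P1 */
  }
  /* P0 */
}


z declared in the same block as P1
z = 1


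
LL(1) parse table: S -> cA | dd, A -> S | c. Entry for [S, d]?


For [S, d]: 'd' ∈ FIRST(dd)
Entry: S -> dd


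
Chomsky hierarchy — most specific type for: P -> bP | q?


Right-linear: every RHS is a terminal or a terminal followed by one nonterminal
Classification: Type 3 (Regular)


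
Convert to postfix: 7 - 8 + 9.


Left to right (same or higher precedence on left)
Postfix: 7 8 - 9 +


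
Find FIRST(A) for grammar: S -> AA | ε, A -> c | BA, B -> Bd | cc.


Per alternative of A: FIRST(c) = {c}; FIRST(BA) = {c}
FIRST(A) = {c}


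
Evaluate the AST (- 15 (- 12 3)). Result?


Evaluate inner: (- 12 3) = 9
Evaluate root: (- 15 9) = 6
Result: 6


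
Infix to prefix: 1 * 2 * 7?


left-to-right (same/higher precedence on left): tree is (* (* 1 2) 7)
Prefix: * * 1 2 7


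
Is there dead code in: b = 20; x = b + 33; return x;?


b is read by x's definition; x is returned
No dead code


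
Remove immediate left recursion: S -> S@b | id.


Left-recursive alternatives: S@b; non-recursive: id
Introduce S': S -> idS', S' -> @bS' | ε


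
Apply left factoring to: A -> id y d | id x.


Common prefix: 'id'
Factored: A -> id A', A' -> y d | x


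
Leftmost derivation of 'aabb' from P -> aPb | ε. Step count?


Derivation: P => aPb => aaPbb => aabb
Steps: 3


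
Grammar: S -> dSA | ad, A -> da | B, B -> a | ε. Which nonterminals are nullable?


A nonterminal is nullable iff some alternative derives ε (directly, or every symbol in it is nullable)
Nullable: {A, B}


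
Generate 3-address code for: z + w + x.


Break into single-operator statements:
t1 = z + w
t2 = t1 + x


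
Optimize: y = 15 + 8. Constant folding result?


15 + 8 = 23 at compile time
Optimized: y = 23


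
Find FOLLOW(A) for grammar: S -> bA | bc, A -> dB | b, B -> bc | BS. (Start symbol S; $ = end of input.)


$ ∈ FOLLOW(S). For each A -> αBβ: add FIRST(β)\{ε} to FOLLOW(B); if β nullable, add FOLLOW(A).
FOLLOW(A) = {$, b}


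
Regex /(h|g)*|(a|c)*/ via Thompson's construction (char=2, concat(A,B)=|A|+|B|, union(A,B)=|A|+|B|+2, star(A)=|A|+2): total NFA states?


Syntax tree has 4 char leaf(s), 3 union(s), 2 star(s)
chars contribute 4×2 = 8; each union adds +2; each star adds +2
Total: 8 + 6 + 4 = 18 states


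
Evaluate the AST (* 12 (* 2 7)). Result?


Evaluate inner: (* 2 7) = 14
Evaluate root: (* 12 14) = 168
Result: 168


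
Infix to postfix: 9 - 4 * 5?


* has higher precedence, evaluate 4*5 first
Postfix: 9 4 5 * -


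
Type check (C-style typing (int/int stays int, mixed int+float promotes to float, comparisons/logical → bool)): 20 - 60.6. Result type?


Operand types: int - float
Rule: mixed int/float promotes to float; int/int stays int
Result type: float


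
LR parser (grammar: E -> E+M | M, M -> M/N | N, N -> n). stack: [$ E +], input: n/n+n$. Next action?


no handle ('E+' is not any RHS); shift 'n'
Action: shift


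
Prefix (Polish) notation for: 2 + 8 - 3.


left-to-right (same/higher precedence on left): tree is (- (+ 2 8) 3)
Prefix: - + 2 8 3


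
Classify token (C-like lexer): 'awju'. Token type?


Pattern: letter/underscore followed by alphanumerics, not a keyword
Type: IDENTIFIER


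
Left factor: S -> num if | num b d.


Common prefix: 'num'
Factored: S -> num S', S' -> if | b d


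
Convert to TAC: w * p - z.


Break into single-operator statements:
t1 = w * p
t2 = t1 - z


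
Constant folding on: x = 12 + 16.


12 + 16 = 28 at compile time
Optimized: x = 28


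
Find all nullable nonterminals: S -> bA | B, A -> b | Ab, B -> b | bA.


A nonterminal is nullable iff some alternative derives ε (directly, or every symbol in it is nullable)
Nullable: {}


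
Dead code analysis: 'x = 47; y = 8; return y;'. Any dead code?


x is assigned but never read
Dead: 'x = 47'


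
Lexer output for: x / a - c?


Scan left to right, longest-match per lexeme
Tokens: ID(x), OP(/), ID(a), OP(-), ID(c)


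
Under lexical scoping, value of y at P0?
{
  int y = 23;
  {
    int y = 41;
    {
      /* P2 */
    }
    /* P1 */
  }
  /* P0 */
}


y declared in the same block as P0
y = 23


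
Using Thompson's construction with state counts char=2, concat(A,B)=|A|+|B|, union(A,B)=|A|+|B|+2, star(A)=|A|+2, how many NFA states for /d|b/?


Syntax tree has 2 char leaf(s), 1 union(s), 0 star(s)
chars contribute 2×2 = 4; each union adds +2; each star adds +2
Total: 4 + 2 + 0 = 6 states


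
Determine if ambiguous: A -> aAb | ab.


balanced a^n…b^n: each string has a unique parse
Unambiguous


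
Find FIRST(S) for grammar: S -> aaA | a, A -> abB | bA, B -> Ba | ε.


Per alternative of S: FIRST(aaA) = {a}; FIRST(a) = {a}
FIRST(S) = {a}


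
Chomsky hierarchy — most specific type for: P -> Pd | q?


Left-linear: every RHS is a terminal or one nonterminal followed by a terminal
Classification: Type 3 (Regular)


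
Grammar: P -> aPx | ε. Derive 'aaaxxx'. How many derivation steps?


Derivation: P => aPx => aaPxx => aaaPxxx => aaaxxx
Steps: 4


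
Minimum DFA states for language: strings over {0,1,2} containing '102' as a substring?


KMP-style automaton: 3 progress states + 1 absorbing accept = 4
Minimal DFA: 4 states


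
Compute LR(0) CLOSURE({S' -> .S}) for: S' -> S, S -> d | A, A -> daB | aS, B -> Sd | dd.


Start: S' -> .S
For each item with dot before a nonterminal B, add B -> .γ for every B-production
Closure: [S' -> .S, S -> .d, S -> .A, A -> .daB, A -> .aS]


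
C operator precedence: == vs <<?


'<<' is shift (level 8); '==' is equality (level 6)
Higher level binds tighter
'<<' has higher precedence than '=='


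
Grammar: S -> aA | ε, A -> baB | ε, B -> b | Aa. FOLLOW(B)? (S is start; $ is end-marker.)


$ ∈ FOLLOW(S). For each A -> αBβ: add FIRST(β)\{ε} to FOLLOW(B); if β nullable, add FOLLOW(A).
FOLLOW(B) = {$, a}


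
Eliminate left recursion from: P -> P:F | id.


Left-recursive alternatives: P:F; non-recursive: id
Introduce P': P -> idP', P' -> :FP' | ε


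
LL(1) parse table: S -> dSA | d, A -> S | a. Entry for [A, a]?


For [A, a]: 'a' ∈ FIRST(a)
Entry: A -> a


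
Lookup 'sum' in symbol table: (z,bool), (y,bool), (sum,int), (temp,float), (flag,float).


Lookup 'sum' → type int


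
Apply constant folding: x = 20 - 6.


20 - 6 = 14 at compile time
Optimized: x = 14


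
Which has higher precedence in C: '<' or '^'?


'<' is relational (level 7); '^' is bitwise XOR (level 4)
Higher level binds tighter
'<' has higher precedence than '^'


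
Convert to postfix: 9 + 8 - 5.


Left to right (same or higher precedence on left)
Postfix: 9 8 + 5 -


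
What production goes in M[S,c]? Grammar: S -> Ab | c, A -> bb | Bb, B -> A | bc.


For [S, c]: 'c' ∈ FIRST(c)
Entry: S -> c


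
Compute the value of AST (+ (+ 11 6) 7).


Evaluate inner: (+ 11 6) = 17
Evaluate root: (+ 17 7) = 24
Result: 24


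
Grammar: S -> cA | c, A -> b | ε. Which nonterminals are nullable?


A nonterminal is nullable iff some alternative derives ε (directly, or every symbol in it is nullable)
Nullable: {A}


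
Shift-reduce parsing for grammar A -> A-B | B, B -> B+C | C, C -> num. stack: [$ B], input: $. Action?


lookahead ∉ {+} so B won't extend; reduce A -> B
Action: reduce (A -> B)


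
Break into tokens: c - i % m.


Scan left to right, longest-match per lexeme
Tokens: ID(c), OP(-), ID(i), OP(%), ID(m)


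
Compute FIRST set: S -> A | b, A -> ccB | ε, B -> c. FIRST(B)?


Per alternative of B: FIRST(c) = {c}
FIRST(B) = {c}


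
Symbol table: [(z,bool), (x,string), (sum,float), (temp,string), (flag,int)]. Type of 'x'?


Lookup 'x' → type string


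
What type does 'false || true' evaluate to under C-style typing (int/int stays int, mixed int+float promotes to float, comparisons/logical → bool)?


Operand types: bool || bool
Rule: logical operators take bool operands and yield bool
Result type: bool


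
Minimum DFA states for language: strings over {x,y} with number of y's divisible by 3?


Track (count of y) mod 3: states 0..2, accept at 0
Minimal DFA: 3 states


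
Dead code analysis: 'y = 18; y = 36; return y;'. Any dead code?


first assignment to y is overwritten before any read
Dead: 'y = 18'


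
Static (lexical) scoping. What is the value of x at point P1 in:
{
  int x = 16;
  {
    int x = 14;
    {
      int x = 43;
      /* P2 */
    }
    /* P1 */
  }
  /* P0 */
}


x declared in the same block as P1
x = 14


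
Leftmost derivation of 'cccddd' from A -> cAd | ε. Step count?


Derivation: A => cAd => ccAdd => cccAddd => cccddd
Steps: 4


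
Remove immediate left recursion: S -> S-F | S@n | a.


Left-recursive alternatives: S-F, S@n; non-recursive: a
Introduce S': S -> aS', S' -> -FS' | @nS' | ε


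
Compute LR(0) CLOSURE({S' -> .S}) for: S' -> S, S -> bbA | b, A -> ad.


Start: S' -> .S
For each item with dot before a nonterminal B, add B -> .γ for every B-production
Closure: [S' -> .S, S -> .bbA, S -> .b]


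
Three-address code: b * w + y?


Break into single-operator statements:
t1 = b * w
t2 = t1 + y


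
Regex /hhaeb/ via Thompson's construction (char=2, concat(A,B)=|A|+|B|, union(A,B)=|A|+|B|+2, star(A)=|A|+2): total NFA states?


Syntax tree has 5 char leaf(s), 0 union(s), 0 star(s)
chars contribute 5×2 = 10; each union adds +2; each star adds +2
Total: 10 + 0 + 0 = 10 states


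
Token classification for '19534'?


Pattern: digits only
Type: INTEGER_LITERAL


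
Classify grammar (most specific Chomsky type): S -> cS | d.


Right-linear: every RHS is a terminal or a terminal followed by one nonterminal
Classification: Type 3 (Regular)


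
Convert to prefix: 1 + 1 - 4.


left-to-right (same/higher precedence on left): tree is (- (+ 1 1) 4)
Prefix: - + 1 1 4


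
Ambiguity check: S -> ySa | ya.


balanced y^n…a^n: each string has a unique parse
Unambiguous


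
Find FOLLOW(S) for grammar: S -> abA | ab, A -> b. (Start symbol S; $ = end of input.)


$ ∈ FOLLOW(S). For each A -> αBβ: add FIRST(β)\{ε} to FOLLOW(B); if β nullable, add FOLLOW(A).
FOLLOW(S) = {$}


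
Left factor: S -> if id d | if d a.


Common prefix: 'if'
Factored: S -> if S', S' -> id d | d a


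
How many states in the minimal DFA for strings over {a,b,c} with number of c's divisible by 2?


Track (count of c) mod 2: states 0..1, accept at 0
Minimal DFA: 2 states


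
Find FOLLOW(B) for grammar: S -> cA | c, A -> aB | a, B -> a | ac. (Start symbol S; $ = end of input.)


$ ∈ FOLLOW(S). For each A -> αBβ: add FIRST(β)\{ε} to FOLLOW(B); if β nullable, add FOLLOW(A).
FOLLOW(B) = {$}


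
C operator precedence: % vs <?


'%' is multiplicative (level 10); '<' is relational (level 7)
Higher level binds tighter
'%' has higher precedence than '<'


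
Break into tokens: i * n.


Scan left to right, longest-match per lexeme
Tokens: ID(i), OP(*), ID(n)


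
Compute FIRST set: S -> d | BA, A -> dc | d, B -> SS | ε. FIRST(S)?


Per alternative of S: FIRST(d) = {d}; FIRST(BA) = {d}
FIRST(S) = {d}


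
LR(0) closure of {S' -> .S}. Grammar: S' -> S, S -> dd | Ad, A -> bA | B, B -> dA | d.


Start: S' -> .S
For each item with dot before a nonterminal B, add B -> .γ for every B-production
Closure: [S' -> .S, S -> .dd, S -> .Ad, A -> .bA, A -> .B, B -> .dA, B -> .d]


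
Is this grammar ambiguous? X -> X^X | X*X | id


'id^id*id' has two parse trees (no precedence encoded between ^ and *)
Ambiguous


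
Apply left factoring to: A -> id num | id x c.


Common prefix: 'id'
Factored: A -> id A', A' -> num | x c


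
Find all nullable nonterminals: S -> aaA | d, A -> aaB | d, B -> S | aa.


A nonterminal is nullable iff some alternative derives ε (directly, or every symbol in it is nullable)
Nullable: {}


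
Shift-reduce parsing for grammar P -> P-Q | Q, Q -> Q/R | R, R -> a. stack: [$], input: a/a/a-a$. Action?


no handle on stack; shift 'a'
Action: shift


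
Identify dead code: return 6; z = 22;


statement follows a return and is unreachable
Dead: 'z = 22'


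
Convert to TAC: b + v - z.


Break into single-operator statements:
t1 = b + v
t2 = t1 - z


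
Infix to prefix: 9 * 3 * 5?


left-to-right (same/higher precedence on left): tree is (* (* 9 3) 5)
Prefix: * * 9 3 5


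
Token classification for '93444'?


Pattern: digits only
Type: INTEGER_LITERAL


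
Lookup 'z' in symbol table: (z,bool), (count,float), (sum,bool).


Lookup 'z' → type bool


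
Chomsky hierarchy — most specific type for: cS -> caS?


LHS has context (more than one symbol) and |LHS| ≤ |RHS|
Classification: Type 1 (Context-Sensitive)


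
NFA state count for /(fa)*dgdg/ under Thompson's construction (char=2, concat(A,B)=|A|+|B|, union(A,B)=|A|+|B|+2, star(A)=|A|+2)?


Syntax tree has 6 char leaf(s), 0 union(s), 1 star(s)
chars contribute 6×2 = 12; each union adds +2; each star adds +2
Total: 12 + 0 + 2 = 14 states


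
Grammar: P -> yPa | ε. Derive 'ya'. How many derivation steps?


Derivation: P => yPa => ya
Steps: 2


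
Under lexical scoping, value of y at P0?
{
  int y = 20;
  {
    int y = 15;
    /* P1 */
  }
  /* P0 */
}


y declared in the same block as P0
y = 20


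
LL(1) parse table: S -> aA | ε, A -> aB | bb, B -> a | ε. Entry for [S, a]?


For [S, a]: 'a' ∈ FIRST(aA)
Entry: S -> aA


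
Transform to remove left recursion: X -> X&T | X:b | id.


Left-recursive alternatives: X&T, X:b; non-recursive: id
Introduce X': X -> idX', X' -> &TX' | :bX' | ε


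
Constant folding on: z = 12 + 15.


12 + 15 = 27 at compile time
Optimized: z = 27


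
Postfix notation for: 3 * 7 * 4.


Left to right (same or higher precedence on left)
Postfix: 3 7 * 4 *


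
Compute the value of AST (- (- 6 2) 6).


Evaluate inner: (- 6 2) = 4
Evaluate root: (- 4 6) = -2
Result: -2


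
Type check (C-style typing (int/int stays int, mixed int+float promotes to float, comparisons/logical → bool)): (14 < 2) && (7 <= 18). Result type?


Operand types: bool && bool
Rule: logical operators take bool operands and yield bool
Result type: bool


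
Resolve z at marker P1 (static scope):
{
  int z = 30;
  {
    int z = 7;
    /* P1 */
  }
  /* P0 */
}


z declared in the same block as P1
z = 7


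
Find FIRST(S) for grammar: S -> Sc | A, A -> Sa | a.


Per alternative of S: FIRST(Sc) = {a}; FIRST(A) = {a}
FIRST(S) = {a}


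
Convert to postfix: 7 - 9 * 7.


* has higher precedence, evaluate 9*7 first
Postfix: 7 9 7 * -


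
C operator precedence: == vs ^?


'==' is equality (level 6); '^' is bitwise XOR (level 4)
Higher level binds tighter
'==' has higher precedence than '^'


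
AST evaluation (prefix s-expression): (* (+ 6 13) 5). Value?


Evaluate inner: (+ 6 13) = 19
Evaluate root: (* 19 5) = 95
Result: 95


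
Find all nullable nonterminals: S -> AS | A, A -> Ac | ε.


A nonterminal is nullable iff some alternative derives ε (directly, or every symbol in it is nullable)
Nullable: {A, S}


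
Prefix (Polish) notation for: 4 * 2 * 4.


left-to-right (same/higher precedence on left): tree is (* (* 4 2) 4)
Prefix: * * 4 2 4


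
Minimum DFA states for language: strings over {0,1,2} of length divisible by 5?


Track length mod 5: states 0..4, accept at 0
Minimal DFA: 5 states


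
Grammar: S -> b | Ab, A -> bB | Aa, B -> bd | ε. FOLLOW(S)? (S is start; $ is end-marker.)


$ ∈ FOLLOW(S). For each A -> αBβ: add FIRST(β)\{ε} to FOLLOW(B); if β nullable, add FOLLOW(A).
FOLLOW(S) = {$}


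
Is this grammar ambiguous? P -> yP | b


right-linear, alternatives start with distinct terminals 'y' vs 'b': unique leftmost derivation
Unambiguous


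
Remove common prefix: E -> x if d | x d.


Common prefix: 'x'
Factored: E -> x E', E' -> if d | d


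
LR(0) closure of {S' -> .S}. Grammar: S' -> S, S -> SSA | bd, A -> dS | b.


Start: S' -> .S
For each item with dot before a nonterminal B, add B -> .γ for every B-production
Closure: [S' -> .S, S -> .SSA, S -> .bd]


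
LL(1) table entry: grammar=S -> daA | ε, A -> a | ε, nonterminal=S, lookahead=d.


For [S, d]: 'd' ∈ FIRST(daA)
Entry: S -> daA


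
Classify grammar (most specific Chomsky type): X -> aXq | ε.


Single nonterminal LHS, but a^n q^n is not regular
Classification: Type 2 (Context-Free)


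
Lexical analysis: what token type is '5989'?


Pattern: digits only
Type: INTEGER_LITERAL


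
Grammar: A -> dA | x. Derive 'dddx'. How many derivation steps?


Derivation: A => dA => ddA => dddA => dddx
Steps: 4


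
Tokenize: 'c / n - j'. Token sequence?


Scan left to right, longest-match per lexeme
Tokens: ID(c), OP(/), ID(n), OP(-), ID(j)


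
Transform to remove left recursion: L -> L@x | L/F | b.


Left-recursive alternatives: L@x, L/F; non-recursive: b
Introduce L': L -> bL', L' -> @xL' | /FL' | ε


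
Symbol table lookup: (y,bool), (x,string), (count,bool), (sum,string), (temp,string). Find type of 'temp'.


Lookup 'temp' → type string


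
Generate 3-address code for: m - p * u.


Break into single-operator statements:
t1 = p * u
t2 = m - t1


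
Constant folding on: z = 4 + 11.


4 + 11 = 15 at compile time
Optimized: z = 15


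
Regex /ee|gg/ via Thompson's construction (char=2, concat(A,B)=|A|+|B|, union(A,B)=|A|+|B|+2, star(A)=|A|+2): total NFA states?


Syntax tree has 4 char leaf(s), 1 union(s), 0 star(s)
chars contribute 4×2 = 8; each union adds +2; each star adds +2
Total: 8 + 2 + 0 = 10 states


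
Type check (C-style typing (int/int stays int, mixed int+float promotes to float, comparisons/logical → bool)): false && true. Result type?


Operand types: bool && bool
Rule: logical operators take bool operands and yield bool
Result type: bool


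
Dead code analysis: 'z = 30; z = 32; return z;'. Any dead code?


first assignment to z is overwritten before any read
Dead: 'z = 30'


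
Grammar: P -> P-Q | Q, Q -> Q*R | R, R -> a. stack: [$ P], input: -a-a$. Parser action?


shift '-' to continue P -> P-Q
Action: shift


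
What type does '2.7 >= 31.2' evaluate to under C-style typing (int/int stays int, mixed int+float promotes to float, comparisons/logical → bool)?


Operand types: float >= float
Rule: comparison yields bool
Result type: bool


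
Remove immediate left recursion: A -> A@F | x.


Left-recursive alternatives: A@F; non-recursive: x
Introduce A': A -> xA', A' -> @FA' | ε


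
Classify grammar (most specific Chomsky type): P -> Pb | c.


Left-linear: every RHS is a terminal or one nonterminal followed by a terminal
Classification: Type 3 (Regular)


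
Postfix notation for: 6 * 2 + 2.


Left to right (same or higher precedence on left)
Postfix: 6 2 * 2 +


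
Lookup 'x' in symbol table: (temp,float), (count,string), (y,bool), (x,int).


Lookup 'x' → type int


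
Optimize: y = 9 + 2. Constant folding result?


9 + 2 = 11 at compile time
Optimized: y = 11


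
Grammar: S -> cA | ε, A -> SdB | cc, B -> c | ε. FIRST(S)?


Per alternative of S: FIRST(cA) = {c}; FIRST(ε) = {ε}
FIRST(S) = {c, ε}


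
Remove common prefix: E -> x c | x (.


Common prefix: 'x'
Factored: E -> x E', E' -> c | (


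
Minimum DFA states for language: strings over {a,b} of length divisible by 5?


Track length mod 5: states 0..4, accept at 0
Minimal DFA: 5 states


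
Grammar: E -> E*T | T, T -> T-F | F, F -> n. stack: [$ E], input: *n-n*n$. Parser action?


shift '*' to continue E -> E*T
Action: shift


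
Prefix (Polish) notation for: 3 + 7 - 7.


left-to-right (same/higher precedence on left): tree is (- (+ 3 7) 7)
Prefix: - + 3 7 7


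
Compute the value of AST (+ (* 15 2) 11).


Evaluate inner: (* 15 2) = 30
Evaluate root: (+ 30 11) = 41
Result: 41


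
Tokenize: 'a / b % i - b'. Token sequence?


Scan left to right, longest-match per lexeme
Tokens: ID(a), OP(/), ID(b), OP(%), ID(i), OP(-), ID(b)


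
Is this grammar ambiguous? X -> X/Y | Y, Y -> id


precedence layered via separate nonterminal Y: deterministic
Unambiguous


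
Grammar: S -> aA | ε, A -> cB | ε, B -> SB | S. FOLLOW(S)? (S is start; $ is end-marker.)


$ ∈ FOLLOW(S). For each A -> αBβ: add FIRST(β)\{ε} to FOLLOW(B); if β nullable, add FOLLOW(A).
FOLLOW(S) = {$, a}


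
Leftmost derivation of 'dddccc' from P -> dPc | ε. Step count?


Derivation: P => dPc => ddPcc => dddPccc => dddccc
Steps: 4


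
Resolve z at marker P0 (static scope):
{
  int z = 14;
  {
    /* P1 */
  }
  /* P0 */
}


z declared in the same block as P0
z = 14


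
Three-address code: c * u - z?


Break into single-operator statements:
t1 = c * u
t2 = t1 - z


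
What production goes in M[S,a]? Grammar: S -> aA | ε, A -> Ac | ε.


For [S, a]: 'a' ∈ FIRST(aA)
Entry: S -> aA


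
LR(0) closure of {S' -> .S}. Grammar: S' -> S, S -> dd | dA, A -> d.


Start: S' -> .S
For each item with dot before a nonterminal B, add B -> .γ for every B-production
Closure: [S' -> .S, S -> .dd, S -> .dA]


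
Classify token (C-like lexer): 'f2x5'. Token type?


Pattern: letter/underscore followed by alphanumerics, not a keyword
Type: IDENTIFIER


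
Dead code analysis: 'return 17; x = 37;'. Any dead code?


statement follows a return and is unreachable
Dead: 'x = 37'


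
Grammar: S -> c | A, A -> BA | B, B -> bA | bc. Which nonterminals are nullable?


A nonterminal is nullable iff some alternative derives ε (directly, or every symbol in it is nullable)
Nullable: {}


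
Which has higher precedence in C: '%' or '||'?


'%' is multiplicative (level 10); '||' is logical OR (level 1)
Higher level binds tighter
'%' has higher precedence than '||'


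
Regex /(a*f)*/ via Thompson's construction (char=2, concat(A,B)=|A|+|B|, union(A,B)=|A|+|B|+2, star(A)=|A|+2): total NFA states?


Syntax tree has 2 char leaf(s), 0 union(s), 2 star(s)
chars contribute 2×2 = 4; each union adds +2; each star adds +2
Total: 4 + 0 + 4 = 8 states


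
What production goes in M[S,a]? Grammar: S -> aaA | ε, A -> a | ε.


For [S, a]: 'a' ∈ FIRST(aaA)
Entry: S -> aaA


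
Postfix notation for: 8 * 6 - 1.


Left to right (same or higher precedence on left)
Postfix: 8 6 * 1 -


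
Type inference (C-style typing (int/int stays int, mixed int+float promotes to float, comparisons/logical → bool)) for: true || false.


Operand types: bool || bool
Rule: logical operators take bool operands and yield bool
Result type: bool


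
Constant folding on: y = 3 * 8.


3 * 8 = 24 at compile time
Optimized: y = 24


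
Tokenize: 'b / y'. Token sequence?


Scan left to right, longest-match per lexeme
Tokens: ID(b), OP(/), ID(y)


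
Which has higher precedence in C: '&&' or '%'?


'%' is multiplicative (level 10); '&&' is logical AND (level 2)
Higher level binds tighter
'%' has higher precedence than '&&'
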